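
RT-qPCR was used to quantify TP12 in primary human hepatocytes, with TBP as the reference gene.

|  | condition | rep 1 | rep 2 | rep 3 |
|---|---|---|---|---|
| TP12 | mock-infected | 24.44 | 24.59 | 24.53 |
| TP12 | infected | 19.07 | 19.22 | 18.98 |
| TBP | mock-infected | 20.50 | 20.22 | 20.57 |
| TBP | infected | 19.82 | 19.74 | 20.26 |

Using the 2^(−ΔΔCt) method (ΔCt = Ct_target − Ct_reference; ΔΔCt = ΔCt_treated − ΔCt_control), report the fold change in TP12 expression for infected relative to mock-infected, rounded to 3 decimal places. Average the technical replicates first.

Mean Ct: TP12 mock-infected 24.520; TP12 infected 19.090; TBP mock-infected 20.430; TBP infected 19.940
ΔCt(mock-infected) = 24.520 − 20.430 = 4.090
ΔCt(infected) = 19.090 − 19.940 = -0.850
ΔΔCt = -0.850 − 4.090 = -4.940
Fold change = 2^(−(-4.940)) = 2^4.940 = 30.6965

30.696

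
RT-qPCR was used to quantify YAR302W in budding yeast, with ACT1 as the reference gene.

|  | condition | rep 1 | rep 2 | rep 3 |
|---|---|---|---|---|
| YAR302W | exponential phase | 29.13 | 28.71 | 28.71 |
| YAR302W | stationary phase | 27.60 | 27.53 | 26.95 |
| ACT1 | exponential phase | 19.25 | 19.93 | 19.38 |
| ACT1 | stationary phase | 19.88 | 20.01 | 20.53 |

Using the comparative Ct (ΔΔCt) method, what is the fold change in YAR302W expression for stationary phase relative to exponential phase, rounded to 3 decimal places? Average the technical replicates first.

Mean Ct: YAR302W exponential phase 28.850; YAR302W stationary phase 27.360; ACT1 exponential phase 19.520; ACT1 stationary phase 20.140
ΔCt(exponential phase) = 28.850 − 19.520 = 9.330
ΔCt(stationary phase) = 27.360 − 20.140 = 7.220
ΔΔCt = 7.220 − 9.330 = -2.110
Fold change = 2^(−(-2.110)) = 2^2.110 = 4.3169

4.317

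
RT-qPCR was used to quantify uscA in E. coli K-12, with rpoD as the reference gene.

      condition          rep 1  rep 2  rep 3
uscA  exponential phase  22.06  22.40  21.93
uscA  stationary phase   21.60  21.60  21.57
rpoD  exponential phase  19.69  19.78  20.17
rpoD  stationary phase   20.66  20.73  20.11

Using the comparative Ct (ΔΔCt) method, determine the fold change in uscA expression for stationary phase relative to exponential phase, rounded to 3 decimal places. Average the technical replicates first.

Mean Ct: uscA exponential phase 22.130; uscA stationary phase 21.590; rpoD exponential phase 19.880; rpoD stationary phase 20.500
ΔCt(exponential phase) = 22.130 − 19.880 = 2.250
ΔCt(stationary phase) = 21.590 − 20.500 = 1.090
ΔΔCt = 1.090 − 2.250 = -1.160
Fold change = 2^(−(-1.160)) = 2^1.160 = 2.2346

2.235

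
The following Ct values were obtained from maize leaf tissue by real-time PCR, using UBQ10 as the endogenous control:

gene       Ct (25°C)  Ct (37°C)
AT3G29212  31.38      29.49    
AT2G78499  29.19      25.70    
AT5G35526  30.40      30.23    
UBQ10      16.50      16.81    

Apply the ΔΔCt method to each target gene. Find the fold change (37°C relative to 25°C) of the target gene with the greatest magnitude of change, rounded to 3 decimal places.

AT3G29212: ΔΔCt = (29.49−16.81) − (31.38−16.50) = 12.68 − 14.88 = -2.20; fold change = 2^2.20 = 4.595
AT2G78499: ΔΔCt = (25.70−16.81) − (29.19−16.50) = 8.89 − 12.69 = -3.80; fold change = 2^3.80 = 13.929
AT5G35526: ΔΔCt = (30.23−16.81) − (30.40−16.50) = 13.42 − 13.90 = -0.48; fold change = 2^0.48 = 1.395
AT2G78499 has the largest |ΔΔCt| = 3.80.

13.929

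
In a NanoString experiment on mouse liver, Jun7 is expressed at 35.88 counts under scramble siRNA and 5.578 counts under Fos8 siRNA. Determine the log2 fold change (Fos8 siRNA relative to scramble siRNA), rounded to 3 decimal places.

-2.685

Fold change = 5.578 / 35.88 = 0.1555
log2(0.1555) = -2.6854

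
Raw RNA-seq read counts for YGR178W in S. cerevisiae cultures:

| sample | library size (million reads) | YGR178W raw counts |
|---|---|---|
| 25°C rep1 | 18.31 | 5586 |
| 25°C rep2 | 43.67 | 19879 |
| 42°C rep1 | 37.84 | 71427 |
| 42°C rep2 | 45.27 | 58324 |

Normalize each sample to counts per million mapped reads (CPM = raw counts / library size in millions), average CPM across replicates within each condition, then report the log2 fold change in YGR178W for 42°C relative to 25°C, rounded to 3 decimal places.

2.063

CPM(25°C rep1) = 5586 / 18.31 = 305.0792
CPM(25°C rep2) = 19879 / 43.67 = 455.2095
CPM(42°C rep1) = 71427 / 37.84 = 1887.6057
CPM(42°C rep2) = 58324 / 45.27 = 1288.3587
mean CPM(25°C) = 380.1444; mean CPM(42°C) = 1587.9822
Fold change = 1587.9822 / 380.1444 = 4.17731
log2(4.17731) = 2.0626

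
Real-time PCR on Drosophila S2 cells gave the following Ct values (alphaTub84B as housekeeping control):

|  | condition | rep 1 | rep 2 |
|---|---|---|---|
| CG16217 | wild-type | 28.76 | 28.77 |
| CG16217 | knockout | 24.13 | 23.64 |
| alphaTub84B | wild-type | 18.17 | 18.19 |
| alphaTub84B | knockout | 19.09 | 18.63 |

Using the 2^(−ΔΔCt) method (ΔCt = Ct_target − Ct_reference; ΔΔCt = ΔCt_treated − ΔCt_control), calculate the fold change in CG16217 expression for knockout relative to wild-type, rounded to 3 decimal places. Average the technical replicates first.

Mean Ct: CG16217 wild-type 28.765; CG16217 knockout 23.885; alphaTub84B wild-type 18.180; alphaTub84B knockout 18.860
ΔCt(wild-type) = 28.765 − 18.180 = 10.585
ΔCt(knockout) = 23.885 − 18.860 = 5.025
ΔΔCt = 5.025 − 10.585 = -5.560
Fold change = 2^(−(-5.560)) = 2^5.560 = 47.1766

47.177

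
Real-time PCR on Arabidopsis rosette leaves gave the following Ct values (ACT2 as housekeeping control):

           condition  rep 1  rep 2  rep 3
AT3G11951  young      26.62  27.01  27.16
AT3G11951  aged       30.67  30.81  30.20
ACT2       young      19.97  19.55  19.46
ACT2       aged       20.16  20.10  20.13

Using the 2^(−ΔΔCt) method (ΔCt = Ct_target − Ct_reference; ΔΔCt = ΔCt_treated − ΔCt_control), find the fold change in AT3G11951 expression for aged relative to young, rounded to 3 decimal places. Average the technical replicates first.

Mean Ct: AT3G11951 young 26.930; AT3G11951 aged 30.560; ACT2 young 19.660; ACT2 aged 20.130
ΔCt(young) = 26.930 − 19.660 = 7.270
ΔCt(aged) = 30.560 − 20.130 = 10.430
ΔΔCt = 10.430 − 7.270 = 3.160
Fold change = 2^(−3.160) = 0.1119

0.112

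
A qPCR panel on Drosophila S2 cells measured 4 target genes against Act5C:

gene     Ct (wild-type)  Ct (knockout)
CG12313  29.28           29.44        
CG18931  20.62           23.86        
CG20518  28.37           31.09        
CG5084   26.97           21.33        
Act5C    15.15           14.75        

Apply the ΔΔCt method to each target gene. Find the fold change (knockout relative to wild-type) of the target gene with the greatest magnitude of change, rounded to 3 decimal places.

37.792

CG12313: ΔΔCt = (29.44−14.75) − (29.28−15.15) = 14.69 − 14.13 = 0.56; fold change = 2^-0.56 = 0.678
CG18931: ΔΔCt = (23.86−14.75) − (20.62−15.15) = 9.11 − 5.47 = 3.64; fold change = 2^-3.64 = 0.080
CG20518: ΔΔCt = (31.09−14.75) − (28.37−15.15) = 16.34 − 13.22 = 3.12; fold change = 2^-3.12 = 0.115
CG5084: ΔΔCt = (21.33−14.75) − (26.97−15.15) = 6.58 − 11.82 = -5.24; fold change = 2^5.24 = 37.792
CG5084 has the largest |ΔΔCt| = 5.24.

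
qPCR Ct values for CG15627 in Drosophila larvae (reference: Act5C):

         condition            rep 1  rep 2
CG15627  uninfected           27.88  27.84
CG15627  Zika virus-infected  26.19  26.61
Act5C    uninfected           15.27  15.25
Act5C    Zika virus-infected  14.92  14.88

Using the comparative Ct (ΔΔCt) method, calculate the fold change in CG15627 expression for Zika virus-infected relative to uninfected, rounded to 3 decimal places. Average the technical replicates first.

2.144

Mean Ct: CG15627 uninfected 27.860; CG15627 Zika virus-infected 26.400; Act5C uninfected 15.260; Act5C Zika virus-infected 14.900
ΔCt(uninfected) = 27.860 − 15.260 = 12.600
ΔCt(Zika virus-infected) = 26.400 − 14.900 = 11.500
ΔΔCt = 11.500 − 12.600 = -1.100
Fold change = 2^(−(-1.100)) = 2^1.100 = 2.1435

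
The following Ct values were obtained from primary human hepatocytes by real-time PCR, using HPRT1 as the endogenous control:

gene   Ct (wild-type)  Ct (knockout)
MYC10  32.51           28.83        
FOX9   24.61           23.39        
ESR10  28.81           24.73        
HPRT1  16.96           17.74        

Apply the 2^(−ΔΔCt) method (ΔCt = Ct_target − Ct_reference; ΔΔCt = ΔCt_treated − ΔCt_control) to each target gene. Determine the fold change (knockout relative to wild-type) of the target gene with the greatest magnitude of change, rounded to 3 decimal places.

29.041

MYC10: ΔΔCt = (28.83−17.74) − (32.51−16.96) = 11.09 − 15.55 = -4.46; fold change = 2^4.46 = 22.009
FOX9: ΔΔCt = (23.39−17.74) − (24.61−16.96) = 5.65 − 7.65 = -2.00; fold change = 2^2.00 = 4.000
ESR10: ΔΔCt = (24.73−17.74) − (28.81−16.96) = 6.99 − 11.85 = -4.86; fold change = 2^4.86 = 29.041
ESR10 has the largest |ΔΔCt| = 4.86.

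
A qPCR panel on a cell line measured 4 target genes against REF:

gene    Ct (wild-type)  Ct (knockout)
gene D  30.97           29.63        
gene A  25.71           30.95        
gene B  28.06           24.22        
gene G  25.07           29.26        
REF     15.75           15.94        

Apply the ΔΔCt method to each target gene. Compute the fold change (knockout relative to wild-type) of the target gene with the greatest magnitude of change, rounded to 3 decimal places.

gene D: ΔΔCt = (29.63−15.94) − (30.97−15.75) = 13.69 − 15.22 = -1.53; fold change = 2^1.53 = 2.888
gene A: ΔΔCt = (30.95−15.94) − (25.71−15.75) = 15.01 − 9.96 = 5.05; fold change = 2^-5.05 = 0.030
gene B: ΔΔCt = (24.22−15.94) − (28.06−15.75) = 8.28 − 12.31 = -4.03; fold change = 2^4.03 = 16.336
gene G: ΔΔCt = (29.26−15.94) − (25.07−15.75) = 13.32 − 9.32 = 4.00; fold change = 2^-4.00 = 0.062
gene A has the largest |ΔΔCt| = 5.05.

0.030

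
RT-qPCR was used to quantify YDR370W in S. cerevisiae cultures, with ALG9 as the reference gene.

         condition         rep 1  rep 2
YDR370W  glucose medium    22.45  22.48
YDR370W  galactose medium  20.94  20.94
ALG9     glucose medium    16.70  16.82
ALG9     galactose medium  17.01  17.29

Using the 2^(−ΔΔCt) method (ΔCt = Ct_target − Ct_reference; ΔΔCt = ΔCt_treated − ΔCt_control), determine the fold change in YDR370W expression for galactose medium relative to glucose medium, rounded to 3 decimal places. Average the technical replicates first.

Mean Ct: YDR370W glucose medium 22.465; YDR370W galactose medium 20.940; ALG9 glucose medium 16.760; ALG9 galactose medium 17.150
ΔCt(glucose medium) = 22.465 − 16.760 = 5.705
ΔCt(galactose medium) = 20.940 − 17.150 = 3.790
ΔΔCt = 3.790 − 5.705 = -1.915
Fold change = 2^(−(-1.915)) = 2^1.915 = 3.7711

3.771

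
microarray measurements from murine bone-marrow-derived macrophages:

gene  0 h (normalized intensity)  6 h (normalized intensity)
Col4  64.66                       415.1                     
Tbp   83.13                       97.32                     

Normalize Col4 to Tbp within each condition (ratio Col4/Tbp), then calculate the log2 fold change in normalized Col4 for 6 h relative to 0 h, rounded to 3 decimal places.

2.455

Col4/Tbp (0 h) = 64.66 / 83.13 = 0.77782
Col4/Tbp (6 h) = 415.1 / 97.32 = 4.2653
Fold change = 4.2653 / 0.77782 = 5.4837
log2(5.4837) = 2.4551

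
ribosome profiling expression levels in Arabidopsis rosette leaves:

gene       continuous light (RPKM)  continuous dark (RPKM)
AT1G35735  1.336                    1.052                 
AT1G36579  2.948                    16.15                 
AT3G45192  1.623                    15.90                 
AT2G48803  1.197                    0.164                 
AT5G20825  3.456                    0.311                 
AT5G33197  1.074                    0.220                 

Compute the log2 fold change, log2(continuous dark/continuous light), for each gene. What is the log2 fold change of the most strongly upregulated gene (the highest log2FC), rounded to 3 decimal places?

log2(1.052/1.336) = -0.345  (AT1G35735)
log2(16.15/2.948) = 2.454  (AT1G36579)
log2(15.90/1.623) = 3.292  (AT3G45192)
log2(0.164/1.197) = -2.868  (AT2G48803)
log2(0.311/3.456) = -3.474  (AT5G20825)
log2(0.220/1.074) = -2.287  (AT5G33197)
AT3G45192 is most strongly upregulated.

3.292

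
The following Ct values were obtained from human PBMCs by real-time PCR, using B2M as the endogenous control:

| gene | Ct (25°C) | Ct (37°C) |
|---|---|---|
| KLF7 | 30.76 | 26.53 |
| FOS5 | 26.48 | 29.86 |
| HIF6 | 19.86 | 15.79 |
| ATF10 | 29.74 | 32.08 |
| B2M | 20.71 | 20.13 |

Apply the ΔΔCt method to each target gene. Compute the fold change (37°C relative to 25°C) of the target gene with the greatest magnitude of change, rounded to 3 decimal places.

0.064

KLF7: ΔΔCt = (26.53−20.13) − (30.76−20.71) = 6.40 − 10.05 = -3.65; fold change = 2^3.65 = 12.553
FOS5: ΔΔCt = (29.86−20.13) − (26.48−20.71) = 9.73 − 5.77 = 3.96; fold change = 2^-3.96 = 0.064
HIF6: ΔΔCt = (15.79−20.13) − (19.86−20.71) = -4.34 − (-0.85) = -3.49; fold change = 2^3.49 = 11.236
ATF10: ΔΔCt = (32.08−20.13) − (29.74−20.71) = 11.95 − 9.03 = 2.92; fold change = 2^-2.92 = 0.132
FOS5 has the largest |ΔΔCt| = 3.96.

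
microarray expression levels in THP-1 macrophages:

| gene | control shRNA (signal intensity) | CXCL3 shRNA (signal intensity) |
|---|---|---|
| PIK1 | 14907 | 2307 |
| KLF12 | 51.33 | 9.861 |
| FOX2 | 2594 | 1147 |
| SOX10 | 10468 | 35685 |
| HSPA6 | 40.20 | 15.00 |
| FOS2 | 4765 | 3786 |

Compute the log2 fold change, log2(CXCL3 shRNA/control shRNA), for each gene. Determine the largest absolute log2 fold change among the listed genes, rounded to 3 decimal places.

log2(2307/14907) = -2.692  (PIK1)
log2(9.861/51.33) = -2.380  (KLF12)
log2(1147/2594) = -1.177  (FOX2)
log2(35685/10468) = 1.769  (SOX10)
log2(15.00/40.20) = -1.422  (HSPA6)
log2(3786/4765) = -0.332  (FOS2)
The largest magnitude belongs to PIK1.

2.692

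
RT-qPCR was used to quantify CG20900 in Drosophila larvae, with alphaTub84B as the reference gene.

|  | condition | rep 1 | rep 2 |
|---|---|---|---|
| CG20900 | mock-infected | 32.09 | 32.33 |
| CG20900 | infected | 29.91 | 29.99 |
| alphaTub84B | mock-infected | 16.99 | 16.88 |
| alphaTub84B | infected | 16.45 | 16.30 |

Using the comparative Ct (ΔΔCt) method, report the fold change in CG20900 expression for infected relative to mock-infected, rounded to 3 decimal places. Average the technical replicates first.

3.249

Mean Ct: CG20900 mock-infected 32.210; CG20900 infected 29.950; alphaTub84B mock-infected 16.935; alphaTub84B infected 16.375
ΔCt(mock-infected) = 32.210 − 16.935 = 15.275
ΔCt(infected) = 29.950 − 16.375 = 13.575
ΔΔCt = 13.575 − 15.275 = -1.700
Fold change = 2^(−(-1.700)) = 2^1.700 = 3.2490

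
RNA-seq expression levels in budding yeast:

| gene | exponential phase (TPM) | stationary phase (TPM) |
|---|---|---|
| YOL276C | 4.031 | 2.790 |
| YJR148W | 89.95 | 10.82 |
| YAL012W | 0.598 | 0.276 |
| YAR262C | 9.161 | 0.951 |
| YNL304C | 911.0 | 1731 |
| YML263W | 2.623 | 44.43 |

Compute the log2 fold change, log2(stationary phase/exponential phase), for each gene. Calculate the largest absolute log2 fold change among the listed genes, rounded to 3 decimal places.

4.082

log2(2.790/4.031) = -0.531  (YOL276C)
log2(10.82/89.95) = -3.055  (YJR148W)
log2(0.276/0.598) = -1.115  (YAL012W)
log2(0.951/9.161) = -3.268  (YAR262C)
log2(1731/911.0) = 0.926  (YNL304C)
log2(44.43/2.623) = 4.082  (YML263W)
The largest magnitude belongs to YML263W.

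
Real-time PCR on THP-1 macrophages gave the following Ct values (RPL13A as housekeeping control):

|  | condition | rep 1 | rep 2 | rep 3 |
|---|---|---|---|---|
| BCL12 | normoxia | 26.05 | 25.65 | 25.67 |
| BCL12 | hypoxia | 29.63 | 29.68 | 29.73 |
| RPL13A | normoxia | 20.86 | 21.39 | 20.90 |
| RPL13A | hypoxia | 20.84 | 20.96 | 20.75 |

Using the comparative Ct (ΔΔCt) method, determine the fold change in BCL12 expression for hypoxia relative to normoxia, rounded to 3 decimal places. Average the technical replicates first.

0.059

Mean Ct: BCL12 normoxia 25.790; BCL12 hypoxia 29.680; RPL13A normoxia 21.050; RPL13A hypoxia 20.850
ΔCt(normoxia) = 25.790 − 21.050 = 4.740
ΔCt(hypoxia) = 29.680 − 20.850 = 8.830
ΔΔCt = 8.830 − 4.740 = 4.090
Fold change = 2^(−4.090) = 0.0587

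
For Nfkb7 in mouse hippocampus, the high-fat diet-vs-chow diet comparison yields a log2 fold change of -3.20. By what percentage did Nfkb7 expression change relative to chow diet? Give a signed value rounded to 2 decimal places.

Fold change = 2^(-3.20) = 0.1088
Percent change = (FC − 1) × 100% = (0.1088 − 1) × 100 = -89.12%

-89.12%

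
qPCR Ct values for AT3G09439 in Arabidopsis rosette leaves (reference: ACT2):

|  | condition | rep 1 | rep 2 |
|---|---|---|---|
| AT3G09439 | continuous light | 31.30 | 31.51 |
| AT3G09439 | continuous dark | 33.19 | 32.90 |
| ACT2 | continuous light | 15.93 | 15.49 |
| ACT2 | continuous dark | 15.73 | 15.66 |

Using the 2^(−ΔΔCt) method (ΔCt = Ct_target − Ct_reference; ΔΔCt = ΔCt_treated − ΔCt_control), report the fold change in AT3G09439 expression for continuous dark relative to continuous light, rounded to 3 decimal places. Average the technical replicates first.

Mean Ct: AT3G09439 continuous light 31.405; AT3G09439 continuous dark 33.045; ACT2 continuous light 15.710; ACT2 continuous dark 15.695
ΔCt(continuous light) = 31.405 − 15.710 = 15.695
ΔCt(continuous dark) = 33.045 − 15.695 = 17.350
ΔΔCt = 17.350 − 15.695 = 1.655
Fold change = 2^(−1.655) = 0.3175

0.318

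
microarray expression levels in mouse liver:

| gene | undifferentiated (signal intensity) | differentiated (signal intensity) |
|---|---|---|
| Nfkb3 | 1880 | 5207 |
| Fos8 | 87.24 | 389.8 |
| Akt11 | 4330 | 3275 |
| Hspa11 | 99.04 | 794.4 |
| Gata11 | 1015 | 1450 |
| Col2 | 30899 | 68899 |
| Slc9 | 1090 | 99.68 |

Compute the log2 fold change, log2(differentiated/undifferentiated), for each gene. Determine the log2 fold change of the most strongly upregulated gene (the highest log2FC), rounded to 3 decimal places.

3.004

log2(5207/1880) = 1.470  (Nfkb3)
log2(389.8/87.24) = 2.160  (Fos8)
log2(3275/4330) = -0.403  (Akt11)
log2(794.4/99.04) = 3.004  (Hspa11)
log2(1450/1015) = 0.515  (Gata11)
log2(68899/30899) = 1.157  (Col2)
log2(99.68/1090) = -3.451  (Slc9)
Hspa11 is most strongly upregulated.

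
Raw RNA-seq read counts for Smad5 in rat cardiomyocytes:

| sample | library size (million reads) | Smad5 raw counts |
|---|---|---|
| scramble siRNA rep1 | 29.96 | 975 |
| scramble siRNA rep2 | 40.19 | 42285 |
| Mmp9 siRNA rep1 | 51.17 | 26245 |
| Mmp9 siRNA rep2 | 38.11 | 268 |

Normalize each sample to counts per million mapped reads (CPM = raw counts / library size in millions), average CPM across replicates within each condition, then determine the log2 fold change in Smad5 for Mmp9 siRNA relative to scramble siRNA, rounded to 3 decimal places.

CPM(scramble siRNA rep1) = 975 / 29.96 = 32.5434
CPM(scramble siRNA rep2) = 42285 / 40.19 = 1052.1274
CPM(Mmp9 siRNA rep1) = 26245 / 51.17 = 512.8982
CPM(Mmp9 siRNA rep2) = 268 / 38.11 = 7.0323
mean CPM(scramble siRNA) = 542.3354; mean CPM(Mmp9 siRNA) = 259.9652
Fold change = 259.9652 / 542.3354 = 0.47934
log2(0.47934) = -1.0609

-1.061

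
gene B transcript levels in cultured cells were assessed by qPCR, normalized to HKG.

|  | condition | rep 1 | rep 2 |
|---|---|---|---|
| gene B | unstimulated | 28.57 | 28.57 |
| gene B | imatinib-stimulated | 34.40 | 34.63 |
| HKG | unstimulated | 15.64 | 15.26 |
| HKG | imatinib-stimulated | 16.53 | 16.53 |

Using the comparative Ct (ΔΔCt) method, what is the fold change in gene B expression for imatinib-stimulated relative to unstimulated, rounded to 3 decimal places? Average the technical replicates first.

Mean Ct: gene B unstimulated 28.570; gene B imatinib-stimulated 34.515; HKG unstimulated 15.450; HKG imatinib-stimulated 16.530
ΔCt(unstimulated) = 28.570 − 15.450 = 13.120
ΔCt(imatinib-stimulated) = 34.515 − 16.530 = 17.985
ΔΔCt = 17.985 − 13.120 = 4.865
Fold change = 2^(−4.865) = 0.0343

0.034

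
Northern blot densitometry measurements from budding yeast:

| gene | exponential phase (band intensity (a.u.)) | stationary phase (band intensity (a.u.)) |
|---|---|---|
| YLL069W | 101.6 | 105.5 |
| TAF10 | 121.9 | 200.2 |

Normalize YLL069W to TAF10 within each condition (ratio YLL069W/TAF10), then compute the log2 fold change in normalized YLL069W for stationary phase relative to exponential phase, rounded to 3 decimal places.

-0.661

YLL069W/TAF10 (exponential phase) = 101.6 / 121.9 = 0.83347
YLL069W/TAF10 (stationary phase) = 105.5 / 200.2 = 0.52697
Fold change = 0.52697 / 0.83347 = 0.6323
log2(0.6323) = -0.6614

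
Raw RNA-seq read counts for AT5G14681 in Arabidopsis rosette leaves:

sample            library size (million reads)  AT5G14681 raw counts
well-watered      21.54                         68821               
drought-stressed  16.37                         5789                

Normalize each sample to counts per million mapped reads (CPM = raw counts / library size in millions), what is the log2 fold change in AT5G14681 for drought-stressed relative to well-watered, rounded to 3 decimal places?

CPM(well-watered) = 68821 / 21.54 = 3195.0325
CPM(drought-stressed) = 5789 / 16.37 = 353.6347
Fold change = 353.6347 / 3195.0325 = 0.11068
log2(0.11068) = -3.1755

-3.175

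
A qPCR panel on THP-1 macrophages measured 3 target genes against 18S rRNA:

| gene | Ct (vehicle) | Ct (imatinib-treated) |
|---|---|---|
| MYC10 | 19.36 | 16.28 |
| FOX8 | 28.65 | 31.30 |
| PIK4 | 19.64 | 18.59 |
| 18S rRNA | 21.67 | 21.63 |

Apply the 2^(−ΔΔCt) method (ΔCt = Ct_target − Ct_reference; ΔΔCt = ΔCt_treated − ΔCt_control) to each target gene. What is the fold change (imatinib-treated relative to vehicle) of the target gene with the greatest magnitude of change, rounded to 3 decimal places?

8.225

MYC10: ΔΔCt = (16.28−21.63) − (19.36−21.67) = -5.35 − (-2.31) = -3.04; fold change = 2^3.04 = 8.225
FOX8: ΔΔCt = (31.30−21.63) − (28.65−21.67) = 9.67 − 6.98 = 2.69; fold change = 2^-2.69 = 0.155
PIK4: ΔΔCt = (18.59−21.63) − (19.64−21.67) = -3.04 − (-2.03) = -1.01; fold change = 2^1.01 = 2.014
MYC10 has the largest |ΔΔCt| = 3.04.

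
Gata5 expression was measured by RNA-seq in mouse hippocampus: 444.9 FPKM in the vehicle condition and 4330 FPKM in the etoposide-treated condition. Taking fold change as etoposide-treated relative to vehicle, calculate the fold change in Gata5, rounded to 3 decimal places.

Fold change = 4330 / 444.9 = 9.7325
Gata5 is upregulated.

9.733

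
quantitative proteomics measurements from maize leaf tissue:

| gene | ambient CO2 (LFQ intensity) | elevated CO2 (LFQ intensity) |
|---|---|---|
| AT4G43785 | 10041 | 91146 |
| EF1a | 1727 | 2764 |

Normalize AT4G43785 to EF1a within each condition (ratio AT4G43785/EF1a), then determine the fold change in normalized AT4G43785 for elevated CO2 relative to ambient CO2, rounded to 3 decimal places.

5.672

AT4G43785/EF1a (ambient CO2) = 10041 / 1727 = 5.8141
AT4G43785/EF1a (elevated CO2) = 91146 / 2764 = 32.976
Fold change = 32.976 / 5.8141 = 5.6717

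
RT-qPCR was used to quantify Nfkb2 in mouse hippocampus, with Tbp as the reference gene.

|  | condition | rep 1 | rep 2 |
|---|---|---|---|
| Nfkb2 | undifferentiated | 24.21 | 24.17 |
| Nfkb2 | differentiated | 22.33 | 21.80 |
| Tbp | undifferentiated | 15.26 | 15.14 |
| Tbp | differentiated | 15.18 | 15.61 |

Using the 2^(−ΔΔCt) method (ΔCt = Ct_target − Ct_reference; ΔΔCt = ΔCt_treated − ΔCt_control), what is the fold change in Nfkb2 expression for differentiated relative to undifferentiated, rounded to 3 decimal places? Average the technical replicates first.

4.993

Mean Ct: Nfkb2 undifferentiated 24.190; Nfkb2 differentiated 22.065; Tbp undifferentiated 15.200; Tbp differentiated 15.395
ΔCt(undifferentiated) = 24.190 − 15.200 = 8.990
ΔCt(differentiated) = 22.065 − 15.395 = 6.670
ΔΔCt = 6.670 − 8.990 = -2.320
Fold change = 2^(−(-2.320)) = 2^2.320 = 4.9933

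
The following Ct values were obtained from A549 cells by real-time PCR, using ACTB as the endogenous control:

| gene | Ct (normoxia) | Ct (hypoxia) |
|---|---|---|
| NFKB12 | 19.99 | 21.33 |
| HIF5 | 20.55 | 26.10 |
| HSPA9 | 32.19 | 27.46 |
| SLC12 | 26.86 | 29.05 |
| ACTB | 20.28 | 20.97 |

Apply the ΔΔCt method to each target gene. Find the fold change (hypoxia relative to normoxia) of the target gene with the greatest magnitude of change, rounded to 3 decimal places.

42.814

NFKB12: ΔΔCt = (21.33−20.97) − (19.99−20.28) = 0.36 − (-0.29) = 0.65; fold change = 2^-0.65 = 0.637
HIF5: ΔΔCt = (26.10−20.97) − (20.55−20.28) = 5.13 − 0.27 = 4.86; fold change = 2^-4.86 = 0.034
HSPA9: ΔΔCt = (27.46−20.97) − (32.19−20.28) = 6.49 − 11.91 = -5.42; fold change = 2^5.42 = 42.814
SLC12: ΔΔCt = (29.05−20.97) − (26.86−20.28) = 8.08 − 6.58 = 1.50; fold change = 2^-1.50 = 0.354
HSPA9 has the largest |ΔΔCt| = 5.42.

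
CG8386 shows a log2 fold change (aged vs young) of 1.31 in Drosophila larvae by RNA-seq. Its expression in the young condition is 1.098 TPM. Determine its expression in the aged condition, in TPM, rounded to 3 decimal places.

2.722

Fold change = 2^(1.31) = 2.4794
aged expression = 1.098 × 2.4794 = 2.722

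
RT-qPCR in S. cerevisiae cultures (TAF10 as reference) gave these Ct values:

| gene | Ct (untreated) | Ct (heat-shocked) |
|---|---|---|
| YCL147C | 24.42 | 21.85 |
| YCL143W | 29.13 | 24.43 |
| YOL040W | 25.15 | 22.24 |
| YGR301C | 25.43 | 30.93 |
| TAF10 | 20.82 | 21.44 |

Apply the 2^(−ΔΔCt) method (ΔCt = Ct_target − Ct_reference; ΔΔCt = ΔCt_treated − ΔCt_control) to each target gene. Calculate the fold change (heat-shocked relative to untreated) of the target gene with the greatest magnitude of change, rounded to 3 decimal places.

39.947

YCL147C: ΔΔCt = (21.85−21.44) − (24.42−20.82) = 0.41 − 3.60 = -3.19; fold change = 2^3.19 = 9.126
YCL143W: ΔΔCt = (24.43−21.44) − (29.13−20.82) = 2.99 − 8.31 = -5.32; fold change = 2^5.32 = 39.947
YOL040W: ΔΔCt = (22.24−21.44) − (25.15−20.82) = 0.80 − 4.33 = -3.53; fold change = 2^3.53 = 11.551
YGR301C: ΔΔCt = (30.93−21.44) − (25.43−20.82) = 9.49 − 4.61 = 4.88; fold change = 2^-4.88 = 0.034
YCL143W has the largest |ΔΔCt| = 5.32.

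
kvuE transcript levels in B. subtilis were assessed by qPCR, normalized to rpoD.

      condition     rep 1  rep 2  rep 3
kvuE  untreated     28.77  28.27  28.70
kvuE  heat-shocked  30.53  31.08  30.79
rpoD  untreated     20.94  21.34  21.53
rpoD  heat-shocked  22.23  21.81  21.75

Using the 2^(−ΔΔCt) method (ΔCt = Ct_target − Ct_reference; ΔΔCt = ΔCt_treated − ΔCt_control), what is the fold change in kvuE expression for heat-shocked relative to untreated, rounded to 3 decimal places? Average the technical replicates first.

0.339

Mean Ct: kvuE untreated 28.580; kvuE heat-shocked 30.800; rpoD untreated 21.270; rpoD heat-shocked 21.930
ΔCt(untreated) = 28.580 − 21.270 = 7.310
ΔCt(heat-shocked) = 30.800 − 21.930 = 8.870
ΔΔCt = 8.870 − 7.310 = 1.560
Fold change = 2^(−1.560) = 0.3392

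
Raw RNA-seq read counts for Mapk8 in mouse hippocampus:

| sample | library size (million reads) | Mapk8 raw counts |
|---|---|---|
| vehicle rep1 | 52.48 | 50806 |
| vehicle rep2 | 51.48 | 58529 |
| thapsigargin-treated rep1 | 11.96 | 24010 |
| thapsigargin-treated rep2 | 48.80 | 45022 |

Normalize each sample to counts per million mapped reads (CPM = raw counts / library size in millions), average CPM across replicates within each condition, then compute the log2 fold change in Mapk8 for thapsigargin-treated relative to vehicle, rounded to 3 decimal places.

0.477

CPM(vehicle rep1) = 50806 / 52.48 = 968.1021
CPM(vehicle rep2) = 58529 / 51.48 = 1136.9270
CPM(thapsigargin-treated rep1) = 24010 / 11.96 = 2007.5251
CPM(thapsigargin-treated rep2) = 45022 / 48.80 = 922.5820
mean CPM(vehicle) = 1052.5145; mean CPM(thapsigargin-treated) = 1465.0535
Fold change = 1465.0535 / 1052.5145 = 1.39196
log2(1.39196) = 0.4771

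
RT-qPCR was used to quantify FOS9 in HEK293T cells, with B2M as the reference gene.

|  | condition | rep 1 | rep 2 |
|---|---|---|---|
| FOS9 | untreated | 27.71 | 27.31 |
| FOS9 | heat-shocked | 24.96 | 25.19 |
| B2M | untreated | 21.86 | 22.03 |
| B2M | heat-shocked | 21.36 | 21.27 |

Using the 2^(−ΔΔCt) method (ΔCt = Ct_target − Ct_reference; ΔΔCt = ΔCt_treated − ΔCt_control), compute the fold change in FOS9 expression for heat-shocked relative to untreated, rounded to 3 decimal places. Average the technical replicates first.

Mean Ct: FOS9 untreated 27.510; FOS9 heat-shocked 25.075; B2M untreated 21.945; B2M heat-shocked 21.315
ΔCt(untreated) = 27.510 − 21.945 = 5.565
ΔCt(heat-shocked) = 25.075 − 21.315 = 3.760
ΔΔCt = 3.760 − 5.565 = -1.805
Fold change = 2^(−(-1.805)) = 2^1.805 = 3.4943

3.494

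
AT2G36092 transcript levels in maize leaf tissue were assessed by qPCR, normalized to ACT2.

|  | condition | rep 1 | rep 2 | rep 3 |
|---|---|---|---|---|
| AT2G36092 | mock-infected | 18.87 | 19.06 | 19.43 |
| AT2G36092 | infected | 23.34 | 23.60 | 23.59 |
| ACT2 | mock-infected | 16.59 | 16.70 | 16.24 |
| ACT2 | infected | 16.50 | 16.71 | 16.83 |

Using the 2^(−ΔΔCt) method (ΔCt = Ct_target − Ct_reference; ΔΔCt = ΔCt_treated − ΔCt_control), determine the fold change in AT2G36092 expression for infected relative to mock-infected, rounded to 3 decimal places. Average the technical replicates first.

0.054

Mean Ct: AT2G36092 mock-infected 19.120; AT2G36092 infected 23.510; ACT2 mock-infected 16.510; ACT2 infected 16.680
ΔCt(mock-infected) = 19.120 − 16.510 = 2.610
ΔCt(infected) = 23.510 − 16.680 = 6.830
ΔΔCt = 6.830 − 2.610 = 4.220
Fold change = 2^(−4.220) = 0.0537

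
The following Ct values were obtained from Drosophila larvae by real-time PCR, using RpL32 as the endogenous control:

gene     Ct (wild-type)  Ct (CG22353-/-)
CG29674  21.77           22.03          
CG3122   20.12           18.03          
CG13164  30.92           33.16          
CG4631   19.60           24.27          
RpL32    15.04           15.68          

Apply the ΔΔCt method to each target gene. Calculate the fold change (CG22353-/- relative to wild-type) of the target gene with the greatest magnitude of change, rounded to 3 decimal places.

0.061

CG29674: ΔΔCt = (22.03−15.68) − (21.77−15.04) = 6.35 − 6.73 = -0.38; fold change = 2^0.38 = 1.301
CG3122: ΔΔCt = (18.03−15.68) − (20.12−15.04) = 2.35 − 5.08 = -2.73; fold change = 2^2.73 = 6.635
CG13164: ΔΔCt = (33.16−15.68) − (30.92−15.04) = 17.48 − 15.88 = 1.60; fold change = 2^-1.60 = 0.330
CG4631: ΔΔCt = (24.27−15.68) − (19.60−15.04) = 8.59 − 4.56 = 4.03; fold change = 2^-4.03 = 0.061
CG4631 has the largest |ΔΔCt| = 4.03.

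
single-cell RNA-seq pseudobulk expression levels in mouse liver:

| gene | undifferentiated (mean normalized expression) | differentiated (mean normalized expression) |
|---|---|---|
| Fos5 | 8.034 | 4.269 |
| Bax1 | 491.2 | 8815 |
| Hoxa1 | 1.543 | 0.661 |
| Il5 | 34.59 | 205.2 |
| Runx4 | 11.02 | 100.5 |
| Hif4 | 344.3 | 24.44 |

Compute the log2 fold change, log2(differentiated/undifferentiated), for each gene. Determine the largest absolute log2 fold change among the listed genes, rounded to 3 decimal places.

log2(4.269/8.034) = -0.912  (Fos5)
log2(8815/491.2) = 4.166  (Bax1)
log2(0.661/1.543) = -1.223  (Hoxa1)
log2(205.2/34.59) = 2.569  (Il5)
log2(100.5/11.02) = 3.189  (Runx4)
log2(24.44/344.3) = -3.816  (Hif4)
The largest magnitude belongs to Bax1.

4.166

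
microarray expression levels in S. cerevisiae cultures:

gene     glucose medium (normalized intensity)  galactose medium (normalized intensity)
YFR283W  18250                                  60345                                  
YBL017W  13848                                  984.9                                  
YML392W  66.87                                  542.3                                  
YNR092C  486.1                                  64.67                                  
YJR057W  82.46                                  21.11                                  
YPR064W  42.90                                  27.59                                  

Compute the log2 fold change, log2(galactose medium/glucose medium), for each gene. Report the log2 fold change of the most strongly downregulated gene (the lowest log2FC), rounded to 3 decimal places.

-3.814

log2(60345/18250) = 1.725  (YFR283W)
log2(984.9/13848) = -3.814  (YBL017W)
log2(542.3/66.87) = 3.020  (YML392W)
log2(64.67/486.1) = -2.910  (YNR092C)
log2(21.11/82.46) = -1.966  (YJR057W)
log2(27.59/42.90) = -0.637  (YPR064W)
YBL017W is most strongly downregulated.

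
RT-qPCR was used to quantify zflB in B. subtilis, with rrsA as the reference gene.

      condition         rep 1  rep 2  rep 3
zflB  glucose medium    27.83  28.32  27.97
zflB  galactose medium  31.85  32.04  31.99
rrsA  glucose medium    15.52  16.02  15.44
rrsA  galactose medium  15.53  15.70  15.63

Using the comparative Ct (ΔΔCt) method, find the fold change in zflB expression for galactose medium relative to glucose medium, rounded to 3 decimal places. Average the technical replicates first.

0.064

Mean Ct: zflB glucose medium 28.040; zflB galactose medium 31.960; rrsA glucose medium 15.660; rrsA galactose medium 15.620
ΔCt(glucose medium) = 28.040 − 15.660 = 12.380
ΔCt(galactose medium) = 31.960 − 15.620 = 16.340
ΔΔCt = 16.340 − 12.380 = 3.960
Fold change = 2^(−3.960) = 0.0643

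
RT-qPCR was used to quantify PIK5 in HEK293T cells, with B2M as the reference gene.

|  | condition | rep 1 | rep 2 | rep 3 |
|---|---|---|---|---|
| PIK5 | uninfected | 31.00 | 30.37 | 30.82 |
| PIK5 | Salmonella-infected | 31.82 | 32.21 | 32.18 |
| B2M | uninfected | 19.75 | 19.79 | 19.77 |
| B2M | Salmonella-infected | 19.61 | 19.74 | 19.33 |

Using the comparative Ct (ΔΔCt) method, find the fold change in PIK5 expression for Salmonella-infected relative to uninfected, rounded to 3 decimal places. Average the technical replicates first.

0.342

Mean Ct: PIK5 uninfected 30.730; PIK5 Salmonella-infected 32.070; B2M uninfected 19.770; B2M Salmonella-infected 19.560
ΔCt(uninfected) = 30.730 − 19.770 = 10.960
ΔCt(Salmonella-infected) = 32.070 − 19.560 = 12.510
ΔΔCt = 12.510 − 10.960 = 1.550
Fold change = 2^(−1.550) = 0.3415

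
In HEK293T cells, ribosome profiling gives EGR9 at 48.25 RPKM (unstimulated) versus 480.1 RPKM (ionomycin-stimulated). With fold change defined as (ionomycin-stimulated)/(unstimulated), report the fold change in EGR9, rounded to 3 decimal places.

Fold change = 480.1 / 48.25 = 9.9503
EGR9 is upregulated.

9.950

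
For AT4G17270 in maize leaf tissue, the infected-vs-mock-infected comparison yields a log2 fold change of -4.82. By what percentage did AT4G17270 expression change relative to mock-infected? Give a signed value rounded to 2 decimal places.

-96.46%

Fold change = 2^(-4.82) = 0.0354
Percent change = (FC − 1) × 100% = (0.0354 − 1) × 100 = -96.46%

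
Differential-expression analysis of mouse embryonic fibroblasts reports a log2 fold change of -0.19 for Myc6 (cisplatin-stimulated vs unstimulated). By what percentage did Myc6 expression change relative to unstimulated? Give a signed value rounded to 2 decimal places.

Fold change = 2^(-0.19) = 0.8766
Percent change = (FC − 1) × 100% = (0.8766 − 1) × 100 = -12.34%

-12.34%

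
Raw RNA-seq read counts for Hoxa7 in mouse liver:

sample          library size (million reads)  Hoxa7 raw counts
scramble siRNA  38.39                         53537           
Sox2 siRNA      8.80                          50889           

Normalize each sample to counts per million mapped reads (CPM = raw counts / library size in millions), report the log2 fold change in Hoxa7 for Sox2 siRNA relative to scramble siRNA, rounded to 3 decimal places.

CPM(scramble siRNA) = 53537 / 38.39 = 1394.5559
CPM(Sox2 siRNA) = 50889 / 8.80 = 5782.8409
Fold change = 5782.8409 / 1394.5559 = 4.14673
log2(4.14673) = 2.0520

2.052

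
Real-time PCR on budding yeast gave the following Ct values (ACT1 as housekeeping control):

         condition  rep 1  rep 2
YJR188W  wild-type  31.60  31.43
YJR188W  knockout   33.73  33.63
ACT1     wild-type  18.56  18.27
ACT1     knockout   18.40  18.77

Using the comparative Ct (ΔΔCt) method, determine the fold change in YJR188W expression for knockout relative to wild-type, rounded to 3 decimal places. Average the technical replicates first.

0.251

Mean Ct: YJR188W wild-type 31.515; YJR188W knockout 33.680; ACT1 wild-type 18.415; ACT1 knockout 18.585
ΔCt(wild-type) = 31.515 − 18.415 = 13.100
ΔCt(knockout) = 33.680 − 18.585 = 15.095
ΔΔCt = 15.095 − 13.100 = 1.995
Fold change = 2^(−1.995) = 0.2509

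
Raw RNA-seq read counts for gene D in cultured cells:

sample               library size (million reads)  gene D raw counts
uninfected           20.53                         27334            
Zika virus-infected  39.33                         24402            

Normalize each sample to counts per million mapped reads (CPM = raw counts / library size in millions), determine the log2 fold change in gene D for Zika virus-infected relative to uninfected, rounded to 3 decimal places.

-1.102

CPM(uninfected) = 27334 / 20.53 = 1331.4174
CPM(Zika virus-infected) = 24402 / 39.33 = 620.4424
Fold change = 620.4424 / 1331.4174 = 0.46600
log2(0.46600) = -1.1016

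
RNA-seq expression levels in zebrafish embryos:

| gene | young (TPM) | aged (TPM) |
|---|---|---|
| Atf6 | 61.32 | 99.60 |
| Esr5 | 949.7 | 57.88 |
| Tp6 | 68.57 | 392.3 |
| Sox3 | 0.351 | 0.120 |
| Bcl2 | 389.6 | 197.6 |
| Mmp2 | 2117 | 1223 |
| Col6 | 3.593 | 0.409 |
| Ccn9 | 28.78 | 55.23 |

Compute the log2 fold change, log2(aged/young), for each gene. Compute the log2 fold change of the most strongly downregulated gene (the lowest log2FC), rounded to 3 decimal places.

-4.036

log2(99.60/61.32) = 0.700  (Atf6)
log2(57.88/949.7) = -4.036  (Esr5)
log2(392.3/68.57) = 2.516  (Tp6)
log2(0.120/0.351) = -1.548  (Sox3)
log2(197.6/389.6) = -0.979  (Bcl2)
log2(1223/2117) = -0.792  (Mmp2)
log2(0.409/3.593) = -3.135  (Col6)
log2(55.23/28.78) = 0.940  (Ccn9)
Esr5 is most strongly downregulated.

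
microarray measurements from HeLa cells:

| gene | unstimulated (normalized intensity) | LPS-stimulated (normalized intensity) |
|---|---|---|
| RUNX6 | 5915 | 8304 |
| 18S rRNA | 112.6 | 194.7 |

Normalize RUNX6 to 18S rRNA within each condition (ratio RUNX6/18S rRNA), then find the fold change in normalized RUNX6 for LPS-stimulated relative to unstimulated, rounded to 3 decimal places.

0.812

RUNX6/18S rRNA (unstimulated) = 5915 / 112.6 = 52.531
RUNX6/18S rRNA (LPS-stimulated) = 8304 / 194.7 = 42.65
Fold change = 42.65 / 52.531 = 0.8119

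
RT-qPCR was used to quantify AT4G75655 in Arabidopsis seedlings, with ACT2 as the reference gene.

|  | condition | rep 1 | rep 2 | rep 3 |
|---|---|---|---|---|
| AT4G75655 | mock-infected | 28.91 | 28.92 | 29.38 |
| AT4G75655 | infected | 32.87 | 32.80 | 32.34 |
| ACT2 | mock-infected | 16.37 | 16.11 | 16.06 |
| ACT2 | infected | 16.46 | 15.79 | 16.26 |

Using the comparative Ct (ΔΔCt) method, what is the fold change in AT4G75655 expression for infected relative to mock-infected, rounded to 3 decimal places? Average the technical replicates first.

0.082

Mean Ct: AT4G75655 mock-infected 29.070; AT4G75655 infected 32.670; ACT2 mock-infected 16.180; ACT2 infected 16.170
ΔCt(mock-infected) = 29.070 − 16.180 = 12.890
ΔCt(infected) = 32.670 − 16.170 = 16.500
ΔΔCt = 16.500 − 12.890 = 3.610
Fold change = 2^(−3.610) = 0.0819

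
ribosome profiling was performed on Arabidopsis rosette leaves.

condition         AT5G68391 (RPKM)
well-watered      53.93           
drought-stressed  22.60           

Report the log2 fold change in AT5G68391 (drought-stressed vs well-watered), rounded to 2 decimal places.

Fold change = 22.60 / 53.93 = 0.4191
log2(0.4191) = -1.255

-1.25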